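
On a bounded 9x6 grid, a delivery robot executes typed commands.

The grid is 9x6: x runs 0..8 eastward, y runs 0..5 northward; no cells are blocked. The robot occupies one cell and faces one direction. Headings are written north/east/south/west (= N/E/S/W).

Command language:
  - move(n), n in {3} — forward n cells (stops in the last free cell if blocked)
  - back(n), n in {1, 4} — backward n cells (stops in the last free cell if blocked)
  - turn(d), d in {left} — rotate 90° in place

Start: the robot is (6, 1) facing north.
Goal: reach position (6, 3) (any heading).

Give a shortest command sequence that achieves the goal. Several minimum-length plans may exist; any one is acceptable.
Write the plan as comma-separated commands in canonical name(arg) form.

back(4), move(3)

begin: (6, 1) facing north
[1] after back(4): (6, 0) facing north
[2] after move(3): (6, 3) facing north
shorter routes all fall short; 2 is best.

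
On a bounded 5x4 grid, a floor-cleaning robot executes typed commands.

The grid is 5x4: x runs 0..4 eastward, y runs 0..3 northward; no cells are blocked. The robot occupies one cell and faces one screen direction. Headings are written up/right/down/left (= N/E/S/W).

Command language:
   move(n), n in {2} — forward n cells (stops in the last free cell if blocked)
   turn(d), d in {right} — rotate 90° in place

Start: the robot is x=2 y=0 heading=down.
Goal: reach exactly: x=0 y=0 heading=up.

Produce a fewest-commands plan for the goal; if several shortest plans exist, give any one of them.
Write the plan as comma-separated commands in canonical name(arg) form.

turn(right), move(2), turn(right)

start: x=2 y=0 heading=down
1. turn(right) → x=2 y=0 heading=left
2. move(2) → x=0 y=0 heading=left
3. turn(right) → x=0 y=0 heading=up
no 2-step plan works, so 3 is optimal.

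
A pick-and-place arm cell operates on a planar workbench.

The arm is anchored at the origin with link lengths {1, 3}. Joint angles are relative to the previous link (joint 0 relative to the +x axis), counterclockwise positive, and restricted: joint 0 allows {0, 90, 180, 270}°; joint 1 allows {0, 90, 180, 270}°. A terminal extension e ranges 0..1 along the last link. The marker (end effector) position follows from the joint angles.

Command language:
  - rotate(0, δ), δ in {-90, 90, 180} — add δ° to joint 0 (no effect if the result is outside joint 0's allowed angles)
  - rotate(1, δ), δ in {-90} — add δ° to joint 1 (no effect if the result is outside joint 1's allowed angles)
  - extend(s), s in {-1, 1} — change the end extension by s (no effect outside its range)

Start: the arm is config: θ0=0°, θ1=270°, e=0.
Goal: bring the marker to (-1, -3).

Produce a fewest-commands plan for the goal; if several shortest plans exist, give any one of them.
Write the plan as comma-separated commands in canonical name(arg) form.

rotate(1, -90), rotate(1, -90), rotate(0, 180)

t0: config: θ0=0°, θ1=270°, e=0
t=1 rotate(1, -90) ⇒ config: θ0=0°, θ1=180°, e=0
t=2 rotate(1, -90) ⇒ config: θ0=0°, θ1=90°, e=0
t=3 rotate(0, 180) ⇒ config: θ0=180°, θ1=90°, e=0
minimal: 3 command(s), checked below 3.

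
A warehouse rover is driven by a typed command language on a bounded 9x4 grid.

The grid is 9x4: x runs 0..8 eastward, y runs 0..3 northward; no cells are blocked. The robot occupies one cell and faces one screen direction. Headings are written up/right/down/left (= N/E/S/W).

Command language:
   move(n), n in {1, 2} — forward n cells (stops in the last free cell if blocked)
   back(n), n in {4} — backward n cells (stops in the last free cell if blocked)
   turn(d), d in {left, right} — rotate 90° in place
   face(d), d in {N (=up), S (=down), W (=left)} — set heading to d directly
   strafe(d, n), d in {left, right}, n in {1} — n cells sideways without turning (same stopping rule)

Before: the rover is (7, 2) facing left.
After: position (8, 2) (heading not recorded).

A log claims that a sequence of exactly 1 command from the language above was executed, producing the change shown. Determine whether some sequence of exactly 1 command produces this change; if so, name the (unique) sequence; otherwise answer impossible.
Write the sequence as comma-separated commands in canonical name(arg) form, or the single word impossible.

key: back(4) runs into the grid edge before its full distance
start: (7, 2) facing left
[1] after back(4): (8, 2) facing left
uniquely the one of 10 1-step routes that fits.

back(4)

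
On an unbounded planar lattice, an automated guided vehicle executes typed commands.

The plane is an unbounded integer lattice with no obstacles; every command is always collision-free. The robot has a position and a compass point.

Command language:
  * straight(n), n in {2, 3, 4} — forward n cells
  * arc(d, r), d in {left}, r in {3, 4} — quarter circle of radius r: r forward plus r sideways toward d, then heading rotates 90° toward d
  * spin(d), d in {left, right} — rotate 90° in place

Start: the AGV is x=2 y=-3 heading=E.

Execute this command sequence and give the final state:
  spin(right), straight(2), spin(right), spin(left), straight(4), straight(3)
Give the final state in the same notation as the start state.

from: x=2 y=-3 heading=E
t=1 spin(right) ⇒ x=2 y=-3 heading=S
t=2 straight(2) ⇒ x=2 y=-5 heading=S
t=3 spin(right) ⇒ x=2 y=-5 heading=W
t=4 spin(left) ⇒ x=2 y=-5 heading=S
t=5 straight(4) ⇒ x=2 y=-9 heading=S
t=6 straight(3) ⇒ x=2 y=-12 heading=S

x=2 y=-12 heading=S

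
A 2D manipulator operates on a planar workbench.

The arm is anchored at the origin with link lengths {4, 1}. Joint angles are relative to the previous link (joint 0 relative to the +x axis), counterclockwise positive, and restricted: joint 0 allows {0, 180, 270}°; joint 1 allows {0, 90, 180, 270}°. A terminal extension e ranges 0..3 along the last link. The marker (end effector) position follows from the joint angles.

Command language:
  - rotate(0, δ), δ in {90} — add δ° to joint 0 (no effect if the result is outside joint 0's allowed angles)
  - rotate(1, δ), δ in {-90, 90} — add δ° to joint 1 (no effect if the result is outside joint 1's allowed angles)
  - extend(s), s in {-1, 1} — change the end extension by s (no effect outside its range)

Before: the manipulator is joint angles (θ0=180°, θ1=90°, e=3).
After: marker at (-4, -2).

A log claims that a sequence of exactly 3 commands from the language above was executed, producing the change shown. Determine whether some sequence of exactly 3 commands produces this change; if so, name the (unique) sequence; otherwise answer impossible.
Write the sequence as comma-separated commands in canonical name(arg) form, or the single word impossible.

key: order matters: swapping extend(1) and extend(-1) lands elsewhere
t0: joint angles (θ0=180°, θ1=90°, e=3)
[1] after extend(1): joint angles (θ0=180°, θ1=90°, e=3)
[2] after extend(-1): joint angles (θ0=180°, θ1=90°, e=2)
[3] after extend(-1): joint angles (θ0=180°, θ1=90°, e=1)
no rival 3-sequence matches.

extend(1), extend(-1), extend(-1)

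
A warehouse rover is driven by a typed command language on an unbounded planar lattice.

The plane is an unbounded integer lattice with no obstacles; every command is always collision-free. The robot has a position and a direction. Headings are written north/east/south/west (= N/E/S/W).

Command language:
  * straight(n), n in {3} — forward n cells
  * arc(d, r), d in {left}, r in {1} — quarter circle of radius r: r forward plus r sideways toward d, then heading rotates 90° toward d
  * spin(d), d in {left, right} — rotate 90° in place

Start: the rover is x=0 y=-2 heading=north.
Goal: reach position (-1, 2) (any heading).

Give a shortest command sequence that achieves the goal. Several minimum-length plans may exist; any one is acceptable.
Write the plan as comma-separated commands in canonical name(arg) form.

begin: x=0 y=-2 heading=north
t=1 straight(3) ⇒ x=0 y=1 heading=north
t=2 arc(left, 1) ⇒ x=-1 y=2 heading=west
no 1-step plan works, so 2 is optimal.

straight(3), arc(left, 1)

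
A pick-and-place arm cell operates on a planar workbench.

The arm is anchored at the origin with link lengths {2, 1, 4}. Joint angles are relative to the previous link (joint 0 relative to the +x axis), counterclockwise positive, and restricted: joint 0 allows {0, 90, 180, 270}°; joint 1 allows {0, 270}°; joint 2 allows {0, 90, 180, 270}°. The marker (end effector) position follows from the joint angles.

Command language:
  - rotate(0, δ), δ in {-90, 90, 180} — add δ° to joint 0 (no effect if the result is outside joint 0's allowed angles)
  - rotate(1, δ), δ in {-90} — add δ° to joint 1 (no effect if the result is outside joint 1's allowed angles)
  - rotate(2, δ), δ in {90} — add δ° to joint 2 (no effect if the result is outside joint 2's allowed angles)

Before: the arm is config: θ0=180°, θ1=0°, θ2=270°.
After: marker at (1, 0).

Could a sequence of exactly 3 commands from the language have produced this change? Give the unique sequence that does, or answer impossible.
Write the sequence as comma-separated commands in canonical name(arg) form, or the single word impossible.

rotate(2, 90), rotate(2, 90), rotate(2, 90)

start: config: θ0=180°, θ1=0°, θ2=270°
[1] after rotate(2, 90): config: θ0=180°, θ1=0°, θ2=0°
[2] after rotate(2, 90): config: θ0=180°, θ1=0°, θ2=90°
[3] after rotate(2, 90): config: θ0=180°, θ1=0°, θ2=180°
no other 3-command option fits: unique.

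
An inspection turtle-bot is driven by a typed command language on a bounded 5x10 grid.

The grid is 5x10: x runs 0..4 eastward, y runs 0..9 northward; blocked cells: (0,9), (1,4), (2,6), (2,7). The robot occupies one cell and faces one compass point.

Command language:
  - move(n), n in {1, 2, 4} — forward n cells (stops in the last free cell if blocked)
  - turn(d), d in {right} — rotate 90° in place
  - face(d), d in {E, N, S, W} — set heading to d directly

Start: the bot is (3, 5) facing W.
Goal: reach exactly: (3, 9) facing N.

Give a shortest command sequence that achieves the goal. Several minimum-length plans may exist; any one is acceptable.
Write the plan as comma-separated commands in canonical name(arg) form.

face(N), move(4)

from: (3, 5) facing W
[1] after face(N): (3, 5) facing N
[2] after move(4): (3, 9) facing N
nothing shorter than 2 reaches the goal.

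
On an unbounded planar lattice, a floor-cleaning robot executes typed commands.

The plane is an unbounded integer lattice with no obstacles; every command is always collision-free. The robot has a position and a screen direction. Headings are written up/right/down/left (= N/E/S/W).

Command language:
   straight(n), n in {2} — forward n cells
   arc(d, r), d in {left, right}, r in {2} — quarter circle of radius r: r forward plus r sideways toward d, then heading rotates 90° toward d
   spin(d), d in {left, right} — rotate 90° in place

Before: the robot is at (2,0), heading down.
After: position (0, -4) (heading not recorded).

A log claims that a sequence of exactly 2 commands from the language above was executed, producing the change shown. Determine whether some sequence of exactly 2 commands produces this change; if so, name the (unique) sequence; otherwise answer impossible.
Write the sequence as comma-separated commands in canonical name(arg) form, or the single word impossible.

straight(2), arc(right, 2)

key: running arc(right, 2) before straight(2) would end elsewhere — order is forced
initial: at (2,0), heading down
t=1 straight(2) ⇒ at (2,-2), heading down
t=2 arc(right, 2) ⇒ at (0,-4), heading left
uniquely the one of 25 2-step routes that fits.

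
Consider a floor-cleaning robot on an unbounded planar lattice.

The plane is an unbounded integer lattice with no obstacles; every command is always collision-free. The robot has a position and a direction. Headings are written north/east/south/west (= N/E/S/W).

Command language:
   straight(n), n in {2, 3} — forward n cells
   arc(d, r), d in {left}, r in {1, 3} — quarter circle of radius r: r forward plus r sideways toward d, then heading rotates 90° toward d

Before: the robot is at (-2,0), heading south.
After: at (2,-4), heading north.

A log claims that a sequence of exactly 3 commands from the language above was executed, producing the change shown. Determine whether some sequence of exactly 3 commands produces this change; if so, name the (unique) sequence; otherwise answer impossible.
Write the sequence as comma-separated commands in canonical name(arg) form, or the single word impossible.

key: position moved to (2,-4) AND the heading swung to N — translation plus rotation needed
begin: at (-2,0), heading south
t=1 straight(2) ⇒ at (-2,-2), heading south
t=2 arc(left, 3) ⇒ at (1,-5), heading east
t=3 arc(left, 1) ⇒ at (2,-4), heading north
all 64 alternatives checked — unique.

straight(2), arc(left, 3), arc(left, 1)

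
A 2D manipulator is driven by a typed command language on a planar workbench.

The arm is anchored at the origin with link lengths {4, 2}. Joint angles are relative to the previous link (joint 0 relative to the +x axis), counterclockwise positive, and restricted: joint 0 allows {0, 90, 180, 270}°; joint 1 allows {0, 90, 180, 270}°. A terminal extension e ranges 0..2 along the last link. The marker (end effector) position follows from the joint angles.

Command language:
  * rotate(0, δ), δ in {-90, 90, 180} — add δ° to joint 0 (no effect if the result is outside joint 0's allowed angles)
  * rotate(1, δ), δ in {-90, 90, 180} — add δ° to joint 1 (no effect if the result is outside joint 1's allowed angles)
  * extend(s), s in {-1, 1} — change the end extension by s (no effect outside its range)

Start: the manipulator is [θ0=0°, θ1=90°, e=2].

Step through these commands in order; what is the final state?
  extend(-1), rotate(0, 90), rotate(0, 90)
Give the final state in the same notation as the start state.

[θ0=180°, θ1=90°, e=1]

start: [θ0=0°, θ1=90°, e=2]
[1] after extend(-1): [θ0=0°, θ1=90°, e=1]
[2] after rotate(0, 90): [θ0=90°, θ1=90°, e=1]
[3] after rotate(0, 90): [θ0=180°, θ1=90°, e=1]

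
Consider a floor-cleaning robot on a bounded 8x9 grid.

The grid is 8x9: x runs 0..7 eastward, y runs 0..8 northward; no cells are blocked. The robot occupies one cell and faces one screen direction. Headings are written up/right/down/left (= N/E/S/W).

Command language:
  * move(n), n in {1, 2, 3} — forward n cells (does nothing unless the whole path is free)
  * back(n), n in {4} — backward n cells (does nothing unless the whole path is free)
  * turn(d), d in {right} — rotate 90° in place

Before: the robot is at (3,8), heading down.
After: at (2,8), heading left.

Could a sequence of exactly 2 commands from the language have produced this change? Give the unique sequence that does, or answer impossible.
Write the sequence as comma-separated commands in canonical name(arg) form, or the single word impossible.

key: order matters: swapping turn(right) and move(1) lands elsewhere
initial: at (3,8), heading down
t=1 turn(right) ⇒ at (3,8), heading left
t=2 move(1) ⇒ at (2,8), heading left
uniquely the one of 25 2-step routes that fits.

turn(right), move(1)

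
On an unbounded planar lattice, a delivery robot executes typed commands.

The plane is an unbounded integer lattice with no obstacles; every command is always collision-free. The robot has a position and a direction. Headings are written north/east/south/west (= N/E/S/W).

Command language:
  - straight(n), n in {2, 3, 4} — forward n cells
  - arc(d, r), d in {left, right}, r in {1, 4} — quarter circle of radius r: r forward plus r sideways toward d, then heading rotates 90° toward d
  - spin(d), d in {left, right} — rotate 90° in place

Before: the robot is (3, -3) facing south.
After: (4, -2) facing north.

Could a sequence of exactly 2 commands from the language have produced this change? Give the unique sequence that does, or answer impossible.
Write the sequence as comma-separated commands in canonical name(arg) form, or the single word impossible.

key: order matters: swapping spin(left) and arc(left, 1) lands elsewhere
from: (3, -3) facing south
[1] after spin(left): (3, -3) facing east
[2] after arc(left, 1): (4, -2) facing north
all 81 alternatives checked — unique.

spin(left), arc(left, 1)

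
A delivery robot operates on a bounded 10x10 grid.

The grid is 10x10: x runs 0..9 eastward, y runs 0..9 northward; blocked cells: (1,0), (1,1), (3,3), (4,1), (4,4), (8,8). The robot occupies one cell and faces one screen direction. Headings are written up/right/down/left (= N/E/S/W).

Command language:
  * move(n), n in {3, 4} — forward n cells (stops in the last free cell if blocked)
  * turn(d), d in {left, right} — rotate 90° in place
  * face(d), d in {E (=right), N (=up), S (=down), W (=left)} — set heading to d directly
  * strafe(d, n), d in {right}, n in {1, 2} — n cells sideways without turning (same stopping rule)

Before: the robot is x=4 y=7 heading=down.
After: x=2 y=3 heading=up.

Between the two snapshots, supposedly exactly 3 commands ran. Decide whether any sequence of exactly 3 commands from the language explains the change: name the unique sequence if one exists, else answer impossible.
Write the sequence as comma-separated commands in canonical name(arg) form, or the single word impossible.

key: running face(N) before strafe(right, 2) would end elsewhere — order is forced
from: x=4 y=7 heading=down
step 1 (strafe(right, 2)): x=2 y=7 heading=down
step 2 (move(4)): x=2 y=3 heading=down
step 3 (face(N)): x=2 y=3 heading=up
all 1000 alternatives checked — unique.

strafe(right, 2), move(4), face(N)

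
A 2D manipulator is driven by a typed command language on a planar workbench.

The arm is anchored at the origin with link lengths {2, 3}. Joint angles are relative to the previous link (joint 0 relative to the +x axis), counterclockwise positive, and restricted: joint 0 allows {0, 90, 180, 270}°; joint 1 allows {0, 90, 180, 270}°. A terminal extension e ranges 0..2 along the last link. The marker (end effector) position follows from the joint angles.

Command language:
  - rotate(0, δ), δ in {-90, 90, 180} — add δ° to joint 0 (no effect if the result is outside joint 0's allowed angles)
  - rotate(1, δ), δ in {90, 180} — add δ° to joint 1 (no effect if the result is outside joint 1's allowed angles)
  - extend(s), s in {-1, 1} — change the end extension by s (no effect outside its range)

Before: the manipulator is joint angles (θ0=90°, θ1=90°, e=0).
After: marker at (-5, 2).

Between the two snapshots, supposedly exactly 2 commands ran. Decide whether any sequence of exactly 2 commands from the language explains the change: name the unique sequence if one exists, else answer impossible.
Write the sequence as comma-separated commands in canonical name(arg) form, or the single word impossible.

extend(1), extend(1)

initial: joint angles (θ0=90°, θ1=90°, e=0)
step 1 (extend(1)): joint angles (θ0=90°, θ1=90°, e=1)
step 2 (extend(1)): joint angles (θ0=90°, θ1=90°, e=2)
uniquely the one of 49 2-step routes that fits.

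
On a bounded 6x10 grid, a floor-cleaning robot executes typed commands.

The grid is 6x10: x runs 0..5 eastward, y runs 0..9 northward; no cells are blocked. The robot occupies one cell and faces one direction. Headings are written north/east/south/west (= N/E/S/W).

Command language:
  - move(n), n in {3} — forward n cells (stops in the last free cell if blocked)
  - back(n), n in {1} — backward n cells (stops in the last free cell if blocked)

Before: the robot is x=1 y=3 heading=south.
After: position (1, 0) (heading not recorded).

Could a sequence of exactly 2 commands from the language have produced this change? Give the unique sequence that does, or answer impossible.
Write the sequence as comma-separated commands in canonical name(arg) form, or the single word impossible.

key: the second move(3) runs into the grid edge before its full distance
start: x=1 y=3 heading=south
[1] after move(3): x=1 y=0 heading=south
[2] after move(3): x=1 y=0 heading=south
no other 2-command option fits: unique.

move(3), move(3)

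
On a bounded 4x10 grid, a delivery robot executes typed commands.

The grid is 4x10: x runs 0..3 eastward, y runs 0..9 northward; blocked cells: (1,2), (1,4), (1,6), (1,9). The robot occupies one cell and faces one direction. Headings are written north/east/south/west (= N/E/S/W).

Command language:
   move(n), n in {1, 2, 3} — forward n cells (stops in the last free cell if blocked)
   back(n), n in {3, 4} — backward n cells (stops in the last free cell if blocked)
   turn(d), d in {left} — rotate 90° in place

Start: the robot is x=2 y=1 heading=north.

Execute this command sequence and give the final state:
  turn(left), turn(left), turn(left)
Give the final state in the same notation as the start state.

x=2 y=1 heading=east

initial: x=2 y=1 heading=north
t=1 turn(left) ⇒ x=2 y=1 heading=west
t=2 turn(left) ⇒ x=2 y=1 heading=south
t=3 turn(left) ⇒ x=2 y=1 heading=east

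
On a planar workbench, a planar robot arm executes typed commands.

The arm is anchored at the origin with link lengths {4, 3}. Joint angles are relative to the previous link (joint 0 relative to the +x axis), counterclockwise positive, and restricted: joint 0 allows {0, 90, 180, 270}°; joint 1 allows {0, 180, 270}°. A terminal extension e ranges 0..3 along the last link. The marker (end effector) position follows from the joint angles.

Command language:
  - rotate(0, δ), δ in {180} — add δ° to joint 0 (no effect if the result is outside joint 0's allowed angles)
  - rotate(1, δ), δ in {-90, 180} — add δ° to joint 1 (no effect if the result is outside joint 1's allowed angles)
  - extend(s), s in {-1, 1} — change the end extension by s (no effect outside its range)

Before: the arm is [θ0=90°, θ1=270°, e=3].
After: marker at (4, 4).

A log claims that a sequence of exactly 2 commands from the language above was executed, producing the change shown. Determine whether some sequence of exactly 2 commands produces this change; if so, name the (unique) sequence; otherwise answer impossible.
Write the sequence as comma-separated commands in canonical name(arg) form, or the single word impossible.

begin: [θ0=90°, θ1=270°, e=3]
[1] after extend(-1): [θ0=90°, θ1=270°, e=2]
[2] after extend(-1): [θ0=90°, θ1=270°, e=1]
no other 2-command option fits: unique.

extend(-1), extend(-1)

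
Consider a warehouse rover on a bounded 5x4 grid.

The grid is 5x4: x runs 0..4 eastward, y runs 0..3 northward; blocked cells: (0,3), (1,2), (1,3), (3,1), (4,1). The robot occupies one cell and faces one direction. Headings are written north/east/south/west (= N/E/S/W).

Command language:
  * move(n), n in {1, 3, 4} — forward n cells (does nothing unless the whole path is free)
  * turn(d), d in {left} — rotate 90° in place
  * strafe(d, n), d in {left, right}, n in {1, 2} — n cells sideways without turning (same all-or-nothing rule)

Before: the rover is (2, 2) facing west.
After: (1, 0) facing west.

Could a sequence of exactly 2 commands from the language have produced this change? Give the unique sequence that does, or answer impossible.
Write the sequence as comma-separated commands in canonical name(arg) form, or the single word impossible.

key: heading stays W — no command in the sequence turns
initial: (2, 2) facing west
1. strafe(left, 2) → (2, 0) facing west
2. move(1) → (1, 0) facing west
uniquely the one of 64 2-step routes that fits.

strafe(left, 2), move(1)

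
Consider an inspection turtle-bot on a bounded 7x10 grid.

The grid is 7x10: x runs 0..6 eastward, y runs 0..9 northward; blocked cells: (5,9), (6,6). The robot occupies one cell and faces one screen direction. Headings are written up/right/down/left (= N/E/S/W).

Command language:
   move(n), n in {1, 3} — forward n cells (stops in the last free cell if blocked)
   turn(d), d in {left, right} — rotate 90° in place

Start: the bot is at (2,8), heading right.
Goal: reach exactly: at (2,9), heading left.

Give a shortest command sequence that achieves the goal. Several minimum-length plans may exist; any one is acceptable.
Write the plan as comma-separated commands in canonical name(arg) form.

begin: at (2,8), heading right
[1] after turn(left): at (2,8), heading up
[2] after move(3): at (2,9), heading up
[3] after turn(left): at (2,9), heading left
no 2-step plan works, so 3 is optimal.

turn(left), move(3), turn(left)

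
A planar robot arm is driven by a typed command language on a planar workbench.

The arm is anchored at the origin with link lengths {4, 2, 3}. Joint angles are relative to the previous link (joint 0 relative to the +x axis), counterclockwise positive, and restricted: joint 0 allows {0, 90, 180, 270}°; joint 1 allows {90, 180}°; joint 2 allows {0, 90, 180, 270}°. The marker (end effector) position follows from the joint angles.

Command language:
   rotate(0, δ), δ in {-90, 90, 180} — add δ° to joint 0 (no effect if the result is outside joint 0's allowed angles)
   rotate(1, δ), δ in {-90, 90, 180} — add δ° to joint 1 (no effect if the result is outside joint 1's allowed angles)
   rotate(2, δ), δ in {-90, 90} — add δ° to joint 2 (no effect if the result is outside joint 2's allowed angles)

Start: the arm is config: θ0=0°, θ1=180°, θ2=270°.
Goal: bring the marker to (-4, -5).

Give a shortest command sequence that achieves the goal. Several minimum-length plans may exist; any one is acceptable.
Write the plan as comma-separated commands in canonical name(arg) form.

start: config: θ0=0°, θ1=180°, θ2=270°
t=1 rotate(0, 180) ⇒ config: θ0=180°, θ1=180°, θ2=270°
t=2 rotate(2, 90) ⇒ config: θ0=180°, θ1=180°, θ2=0°
t=3 rotate(1, -90) ⇒ config: θ0=180°, θ1=90°, θ2=0°
shorter routes all fall short; 3 is best.

rotate(0, 180), rotate(2, 90), rotate(1, -90)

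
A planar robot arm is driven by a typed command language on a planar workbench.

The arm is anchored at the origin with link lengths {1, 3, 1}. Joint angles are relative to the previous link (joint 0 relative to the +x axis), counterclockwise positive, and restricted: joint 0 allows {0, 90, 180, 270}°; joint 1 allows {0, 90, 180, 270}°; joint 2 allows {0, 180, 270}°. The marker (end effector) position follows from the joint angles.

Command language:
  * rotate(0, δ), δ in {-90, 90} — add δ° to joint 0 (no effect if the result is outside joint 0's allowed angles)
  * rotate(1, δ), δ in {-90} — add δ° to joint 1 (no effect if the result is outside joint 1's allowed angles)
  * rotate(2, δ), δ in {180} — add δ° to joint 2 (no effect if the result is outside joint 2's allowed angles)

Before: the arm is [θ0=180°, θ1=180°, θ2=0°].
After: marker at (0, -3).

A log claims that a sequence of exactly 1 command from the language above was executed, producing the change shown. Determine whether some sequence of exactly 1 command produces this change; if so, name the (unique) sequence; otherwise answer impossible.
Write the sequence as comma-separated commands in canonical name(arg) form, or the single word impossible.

rotate(0, -90)

t0: [θ0=180°, θ1=180°, θ2=0°]
[1] after rotate(0, -90): [θ0=90°, θ1=180°, θ2=0°]
uniquely the one of 4 1-step routes that fits.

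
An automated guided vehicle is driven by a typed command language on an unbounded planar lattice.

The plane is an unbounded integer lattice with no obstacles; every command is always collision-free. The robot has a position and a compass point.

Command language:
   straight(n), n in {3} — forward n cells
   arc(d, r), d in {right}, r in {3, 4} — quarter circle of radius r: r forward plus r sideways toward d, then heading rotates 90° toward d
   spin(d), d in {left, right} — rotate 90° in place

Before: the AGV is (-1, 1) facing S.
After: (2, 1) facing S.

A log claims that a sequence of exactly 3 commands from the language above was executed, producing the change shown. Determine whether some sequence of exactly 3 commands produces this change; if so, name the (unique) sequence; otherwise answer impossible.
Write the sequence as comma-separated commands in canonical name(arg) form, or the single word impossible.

key: order matters: swapping spin(left) and spin(right) lands elsewhere
initial: (-1, 1) facing S
1. spin(left) → (-1, 1) facing E
2. straight(3) → (2, 1) facing E
3. spin(right) → (2, 1) facing S
no other 3-command option fits: unique.

spin(left), straight(3), spin(right)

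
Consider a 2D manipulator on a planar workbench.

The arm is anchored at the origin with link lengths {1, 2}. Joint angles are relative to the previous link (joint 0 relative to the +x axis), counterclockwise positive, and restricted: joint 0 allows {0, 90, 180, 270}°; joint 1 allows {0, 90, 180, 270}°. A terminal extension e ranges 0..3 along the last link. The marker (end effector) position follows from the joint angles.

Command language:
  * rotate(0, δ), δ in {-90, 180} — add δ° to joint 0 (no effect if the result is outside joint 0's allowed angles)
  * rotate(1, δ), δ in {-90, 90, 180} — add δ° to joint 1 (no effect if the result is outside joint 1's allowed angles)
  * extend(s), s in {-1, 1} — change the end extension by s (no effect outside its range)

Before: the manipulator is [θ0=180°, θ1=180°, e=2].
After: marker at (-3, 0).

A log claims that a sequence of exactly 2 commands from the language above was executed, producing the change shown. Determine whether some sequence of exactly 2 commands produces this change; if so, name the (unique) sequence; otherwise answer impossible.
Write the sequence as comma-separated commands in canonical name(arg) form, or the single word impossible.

rotate(0, -90), rotate(0, -90)

from: [θ0=180°, θ1=180°, e=2]
step 1 (rotate(0, -90)): [θ0=90°, θ1=180°, e=2]
step 2 (rotate(0, -90)): [θ0=0°, θ1=180°, e=2]
all 49 alternatives checked — unique.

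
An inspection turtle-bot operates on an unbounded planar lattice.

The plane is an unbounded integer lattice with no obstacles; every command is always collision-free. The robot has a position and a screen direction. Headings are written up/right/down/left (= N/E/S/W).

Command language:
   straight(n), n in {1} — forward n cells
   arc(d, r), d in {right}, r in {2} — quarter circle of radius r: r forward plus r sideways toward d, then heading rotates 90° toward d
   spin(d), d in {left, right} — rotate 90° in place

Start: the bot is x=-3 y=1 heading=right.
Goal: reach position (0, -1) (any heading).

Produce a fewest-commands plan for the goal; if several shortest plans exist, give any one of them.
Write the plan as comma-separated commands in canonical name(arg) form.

straight(1), arc(right, 2)

from: x=-3 y=1 heading=right
1. straight(1) → x=-2 y=1 heading=right
2. arc(right, 2) → x=0 y=-1 heading=down
shorter routes all fall short; 2 is best.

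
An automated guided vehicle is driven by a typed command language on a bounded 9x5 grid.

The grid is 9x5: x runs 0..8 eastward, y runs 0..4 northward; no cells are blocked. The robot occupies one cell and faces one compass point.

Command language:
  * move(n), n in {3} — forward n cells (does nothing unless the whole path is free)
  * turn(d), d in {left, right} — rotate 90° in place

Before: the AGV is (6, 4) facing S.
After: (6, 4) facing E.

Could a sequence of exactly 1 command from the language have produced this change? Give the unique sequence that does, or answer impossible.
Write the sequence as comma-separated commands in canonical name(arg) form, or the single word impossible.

turn(left)

key: (6,4) unchanged — the single command moves nothing
start: (6, 4) facing S
[1] after turn(left): (6, 4) facing E
all 3 alternatives checked — unique.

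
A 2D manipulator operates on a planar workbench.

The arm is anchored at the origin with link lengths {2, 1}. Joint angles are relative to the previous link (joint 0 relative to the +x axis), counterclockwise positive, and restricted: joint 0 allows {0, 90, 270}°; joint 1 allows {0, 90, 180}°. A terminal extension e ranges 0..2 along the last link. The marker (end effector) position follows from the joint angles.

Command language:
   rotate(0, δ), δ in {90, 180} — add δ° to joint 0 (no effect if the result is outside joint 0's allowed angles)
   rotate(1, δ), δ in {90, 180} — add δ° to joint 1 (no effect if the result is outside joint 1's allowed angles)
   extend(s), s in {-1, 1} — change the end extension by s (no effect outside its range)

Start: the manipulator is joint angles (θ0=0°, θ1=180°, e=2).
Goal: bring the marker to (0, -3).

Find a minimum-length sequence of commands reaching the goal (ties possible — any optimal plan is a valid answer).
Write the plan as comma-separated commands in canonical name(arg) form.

extend(-1), extend(-1), rotate(1, 180), rotate(0, 90), rotate(0, 180)

from: joint angles (θ0=0°, θ1=180°, e=2)
t=1 extend(-1) ⇒ joint angles (θ0=0°, θ1=180°, e=1)
t=2 extend(-1) ⇒ joint angles (θ0=0°, θ1=180°, e=0)
t=3 rotate(1, 180) ⇒ joint angles (θ0=0°, θ1=0°, e=0)
t=4 rotate(0, 90) ⇒ joint angles (θ0=90°, θ1=0°, e=0)
t=5 rotate(0, 180) ⇒ joint angles (θ0=270°, θ1=0°, e=0)
shorter routes all fall short; 5 is best.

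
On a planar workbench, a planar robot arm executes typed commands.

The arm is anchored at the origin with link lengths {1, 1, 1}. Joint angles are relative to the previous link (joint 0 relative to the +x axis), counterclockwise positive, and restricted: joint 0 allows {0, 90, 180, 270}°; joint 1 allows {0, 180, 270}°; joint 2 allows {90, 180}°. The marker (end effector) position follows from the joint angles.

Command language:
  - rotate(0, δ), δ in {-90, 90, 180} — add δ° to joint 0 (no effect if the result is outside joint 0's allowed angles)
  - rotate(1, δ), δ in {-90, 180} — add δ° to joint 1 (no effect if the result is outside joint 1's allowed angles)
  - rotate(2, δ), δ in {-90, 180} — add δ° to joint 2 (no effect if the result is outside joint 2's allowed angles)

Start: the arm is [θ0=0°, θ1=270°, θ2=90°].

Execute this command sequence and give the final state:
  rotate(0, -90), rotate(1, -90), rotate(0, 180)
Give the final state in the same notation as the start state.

t0: [θ0=0°, θ1=270°, θ2=90°]
t=1 rotate(0, -90) ⇒ [θ0=270°, θ1=270°, θ2=90°]
t=2 rotate(1, -90) ⇒ [θ0=270°, θ1=180°, θ2=90°]
t=3 rotate(0, 180) ⇒ [θ0=90°, θ1=180°, θ2=90°]

[θ0=90°, θ1=180°, θ2=90°]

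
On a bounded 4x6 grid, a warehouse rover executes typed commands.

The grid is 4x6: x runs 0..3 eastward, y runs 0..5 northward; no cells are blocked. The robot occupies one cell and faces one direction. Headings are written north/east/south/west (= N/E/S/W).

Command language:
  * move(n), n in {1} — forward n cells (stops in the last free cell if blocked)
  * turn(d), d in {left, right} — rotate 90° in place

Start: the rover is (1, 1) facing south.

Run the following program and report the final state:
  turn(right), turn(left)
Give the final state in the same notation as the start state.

from: (1, 1) facing south
t=1 turn(right) ⇒ (1, 1) facing west
t=2 turn(left) ⇒ (1, 1) facing south

(1, 1) facing south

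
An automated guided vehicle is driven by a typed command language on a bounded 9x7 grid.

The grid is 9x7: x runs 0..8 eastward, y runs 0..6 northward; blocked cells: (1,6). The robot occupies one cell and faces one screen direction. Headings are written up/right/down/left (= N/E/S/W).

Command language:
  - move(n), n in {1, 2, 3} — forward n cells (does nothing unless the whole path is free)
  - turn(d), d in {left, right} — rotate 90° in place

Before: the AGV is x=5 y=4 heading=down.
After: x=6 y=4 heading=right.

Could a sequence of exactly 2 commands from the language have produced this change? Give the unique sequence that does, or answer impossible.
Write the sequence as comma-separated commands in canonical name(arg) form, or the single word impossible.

turn(left), move(1)

key: running move(1) before turn(left) would end elsewhere — order is forced
from: x=5 y=4 heading=down
1. turn(left) → x=5 y=4 heading=right
2. move(1) → x=6 y=4 heading=right
uniquely the one of 25 2-step routes that fits.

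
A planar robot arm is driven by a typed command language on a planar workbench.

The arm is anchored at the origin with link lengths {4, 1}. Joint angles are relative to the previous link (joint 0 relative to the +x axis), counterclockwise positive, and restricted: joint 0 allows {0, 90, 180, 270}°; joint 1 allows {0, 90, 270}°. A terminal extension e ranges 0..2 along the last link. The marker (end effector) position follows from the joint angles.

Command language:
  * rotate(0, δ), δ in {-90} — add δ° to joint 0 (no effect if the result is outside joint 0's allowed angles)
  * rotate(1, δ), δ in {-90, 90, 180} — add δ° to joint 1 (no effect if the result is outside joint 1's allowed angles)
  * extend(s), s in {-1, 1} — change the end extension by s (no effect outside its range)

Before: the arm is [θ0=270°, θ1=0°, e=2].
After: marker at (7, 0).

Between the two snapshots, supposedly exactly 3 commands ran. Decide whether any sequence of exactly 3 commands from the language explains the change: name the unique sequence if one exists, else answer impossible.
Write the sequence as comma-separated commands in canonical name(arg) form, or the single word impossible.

rotate(0, -90), rotate(0, -90), rotate(0, -90)

start: [θ0=270°, θ1=0°, e=2]
1. rotate(0, -90) → [θ0=180°, θ1=0°, e=2]
2. rotate(0, -90) → [θ0=90°, θ1=0°, e=2]
3. rotate(0, -90) → [θ0=0°, θ1=0°, e=2]
no other 3-command option fits: unique.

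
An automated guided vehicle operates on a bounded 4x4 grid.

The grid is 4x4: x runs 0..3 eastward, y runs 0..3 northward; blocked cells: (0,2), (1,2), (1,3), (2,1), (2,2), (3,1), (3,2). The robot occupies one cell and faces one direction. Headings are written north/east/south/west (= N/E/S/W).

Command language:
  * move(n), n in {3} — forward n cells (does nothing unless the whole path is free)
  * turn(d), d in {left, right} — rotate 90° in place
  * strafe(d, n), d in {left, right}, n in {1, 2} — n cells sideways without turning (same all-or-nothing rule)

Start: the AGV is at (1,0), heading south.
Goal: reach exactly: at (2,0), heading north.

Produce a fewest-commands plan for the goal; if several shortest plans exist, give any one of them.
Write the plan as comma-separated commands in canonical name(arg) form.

begin: at (1,0), heading south
t=1 strafe(left, 1) ⇒ at (2,0), heading south
t=2 turn(left) ⇒ at (2,0), heading east
t=3 turn(left) ⇒ at (2,0), heading north
no 2-step plan works, so 3 is optimal.

strafe(left, 1), turn(left), turn(left)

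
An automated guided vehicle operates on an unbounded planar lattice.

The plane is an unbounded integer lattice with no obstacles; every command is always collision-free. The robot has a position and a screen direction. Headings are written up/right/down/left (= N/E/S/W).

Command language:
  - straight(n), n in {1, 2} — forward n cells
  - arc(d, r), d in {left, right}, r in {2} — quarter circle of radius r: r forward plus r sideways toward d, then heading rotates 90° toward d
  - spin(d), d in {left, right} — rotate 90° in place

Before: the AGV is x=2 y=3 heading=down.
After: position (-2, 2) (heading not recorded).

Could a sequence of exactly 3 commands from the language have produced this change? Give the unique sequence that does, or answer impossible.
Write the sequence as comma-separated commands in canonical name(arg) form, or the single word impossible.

straight(1), arc(right, 2), arc(right, 2)

key: running arc(right, 2) before straight(1) would end elsewhere — order is forced
t0: x=2 y=3 heading=down
1. straight(1) → x=2 y=2 heading=down
2. arc(right, 2) → x=0 y=0 heading=left
3. arc(right, 2) → x=-2 y=2 heading=up
uniquely the one of 216 3-step routes that fits.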